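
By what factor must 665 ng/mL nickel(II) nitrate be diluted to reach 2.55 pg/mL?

Factor = C₀/C_target = 665 ng/mL / 2.55 pg/mL = 2.61 × 10⁵.

2.61 × 10⁵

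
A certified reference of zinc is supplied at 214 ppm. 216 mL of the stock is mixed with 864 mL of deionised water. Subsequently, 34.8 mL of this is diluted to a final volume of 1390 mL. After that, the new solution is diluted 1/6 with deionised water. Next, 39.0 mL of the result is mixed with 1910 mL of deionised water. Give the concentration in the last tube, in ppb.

3.57 ppb

Overall dilution factor = 5 × 39.94 × 6 × 49.97 = 5.99 × 10⁴.
214 ppm / 5.99 × 10⁴ = 3.57 × 10⁻³ ppm = 3.57 ppb.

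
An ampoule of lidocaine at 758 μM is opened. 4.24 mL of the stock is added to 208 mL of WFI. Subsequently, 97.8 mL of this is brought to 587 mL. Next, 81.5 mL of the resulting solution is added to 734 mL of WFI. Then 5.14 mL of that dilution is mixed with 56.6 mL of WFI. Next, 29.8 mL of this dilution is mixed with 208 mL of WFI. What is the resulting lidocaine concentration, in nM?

Overall dilution factor = 50.06 × 6.002 × 10.01 × 12.01 × 7.980 = 2.88 × 10⁵.
758 μM / 2.88 × 10⁵ = 2.63 × 10⁻³ μM = 2.63 nM.

2.63 nM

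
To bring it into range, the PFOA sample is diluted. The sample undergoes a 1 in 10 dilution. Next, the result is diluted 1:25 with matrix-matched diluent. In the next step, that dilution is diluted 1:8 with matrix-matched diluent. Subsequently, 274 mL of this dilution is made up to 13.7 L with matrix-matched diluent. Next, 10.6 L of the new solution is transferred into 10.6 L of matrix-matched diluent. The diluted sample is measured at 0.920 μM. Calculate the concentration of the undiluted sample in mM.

Overall dilution factor = 10 × 25 × 8 × 50 × 2 = 2.00 × 10⁵.
Original = 0.920 μM × 2.00 × 10⁵ = 1.84 × 10⁵ μM = 184 mM.

184 mM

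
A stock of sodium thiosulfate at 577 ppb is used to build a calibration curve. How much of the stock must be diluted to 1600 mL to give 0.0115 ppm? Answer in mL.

31.9 mL

0.0115 ppm = 11.5 ppb.
V₁ = C₂V₂/C₁ = 11.5 × 1600 / 577 = 31.9 mL.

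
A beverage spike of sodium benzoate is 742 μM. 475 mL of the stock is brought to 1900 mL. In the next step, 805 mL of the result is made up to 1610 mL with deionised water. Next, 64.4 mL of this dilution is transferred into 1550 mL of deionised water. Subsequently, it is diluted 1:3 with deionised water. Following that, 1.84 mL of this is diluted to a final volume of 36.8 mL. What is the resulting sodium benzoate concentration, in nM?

Overall dilution factor = 4 × 2 × 25.07 × 3 × 20 = 1.20 × 10⁴.
742 μM / 1.20 × 10⁴ = 0.0617 μM = 61.7 nM.

61.7 nM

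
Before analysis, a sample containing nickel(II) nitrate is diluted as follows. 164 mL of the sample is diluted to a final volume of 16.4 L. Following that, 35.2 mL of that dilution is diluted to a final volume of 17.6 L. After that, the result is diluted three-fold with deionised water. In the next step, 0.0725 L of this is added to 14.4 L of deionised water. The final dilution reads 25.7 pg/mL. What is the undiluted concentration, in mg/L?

770 mg/L

Overall dilution factor = 100 × 500 × 3 × 199.6 = 2.99 × 10⁷.
Original = 25.7 pg/mL × 2.99 × 10⁷ = 7.70 × 10⁸ pg/mL = 770 mg/L.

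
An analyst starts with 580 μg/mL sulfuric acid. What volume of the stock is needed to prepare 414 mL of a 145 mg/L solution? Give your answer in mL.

104 mL

145 mg/L = 145 μg/mL.
V₁ = C₂V₂/C₁ = 145 × 414 / 580 = 104 mL.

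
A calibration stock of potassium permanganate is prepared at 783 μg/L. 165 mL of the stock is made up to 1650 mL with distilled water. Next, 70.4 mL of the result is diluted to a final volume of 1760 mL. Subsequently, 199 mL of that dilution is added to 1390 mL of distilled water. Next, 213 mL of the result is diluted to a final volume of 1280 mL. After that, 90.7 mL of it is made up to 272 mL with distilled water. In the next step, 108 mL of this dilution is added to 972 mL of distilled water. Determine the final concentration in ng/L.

2.18 ng/L

Overall dilution factor = 10 × 25 × 7.985 × 6.009 × 2.999 × 10 = 3.60 × 10⁵.
783 μg/L / 3.60 × 10⁵ = 2.18 × 10⁻³ μg/L = 2.18 ng/L.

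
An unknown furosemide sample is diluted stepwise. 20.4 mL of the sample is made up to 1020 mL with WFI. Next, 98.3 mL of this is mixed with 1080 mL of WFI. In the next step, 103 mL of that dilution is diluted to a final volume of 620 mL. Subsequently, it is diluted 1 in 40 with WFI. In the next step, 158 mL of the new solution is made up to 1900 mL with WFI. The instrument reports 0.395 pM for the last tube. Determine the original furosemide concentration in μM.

0.685 μM

Overall dilution factor = 50 × 11.99 × 6.019 × 40 × 12.03 = 1.74 × 10⁶.
Original = 0.395 pM × 1.74 × 10⁶ = 6.85 × 10⁵ pM = 0.685 μM.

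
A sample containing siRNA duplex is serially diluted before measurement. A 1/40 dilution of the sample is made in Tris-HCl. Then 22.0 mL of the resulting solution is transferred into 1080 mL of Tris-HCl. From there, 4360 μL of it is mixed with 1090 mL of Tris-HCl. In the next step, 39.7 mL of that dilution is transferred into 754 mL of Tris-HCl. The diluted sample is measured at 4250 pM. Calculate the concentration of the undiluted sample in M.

0.0427 M

Overall dilution factor = 40 × 50.09 × 251 × 19.99 = 1.01 × 10⁷.
Original = 4250 pM × 1.01 × 10⁷ = 4.27 × 10¹⁰ pM = 0.0427 M.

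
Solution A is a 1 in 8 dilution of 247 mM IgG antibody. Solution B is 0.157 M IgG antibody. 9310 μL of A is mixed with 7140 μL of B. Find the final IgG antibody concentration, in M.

C_A = 247 mM / 8 = 30.9 mM.
C_B = 0.157 M = 157 mM.
C_mix = (C_A·V_A + C_B·V_B)/(V_A + V_B) = (30.9×9310 + 157×7140) / 16450 = 85.6 mM = 0.0856 M.

0.0856 M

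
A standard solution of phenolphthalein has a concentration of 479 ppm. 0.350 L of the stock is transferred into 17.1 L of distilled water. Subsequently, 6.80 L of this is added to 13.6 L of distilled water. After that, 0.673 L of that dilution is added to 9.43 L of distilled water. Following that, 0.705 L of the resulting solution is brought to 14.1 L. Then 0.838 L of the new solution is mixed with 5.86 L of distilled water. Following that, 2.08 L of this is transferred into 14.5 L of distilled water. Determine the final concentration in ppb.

0.167 ppb

Overall dilution factor = 49.86 × 3 × 15.01 × 20 × 7.993 × 7.971 = 2.86 × 10⁶.
479 ppm / 2.86 × 10⁶ = 1.67 × 10⁻⁴ ppm = 0.167 ppb.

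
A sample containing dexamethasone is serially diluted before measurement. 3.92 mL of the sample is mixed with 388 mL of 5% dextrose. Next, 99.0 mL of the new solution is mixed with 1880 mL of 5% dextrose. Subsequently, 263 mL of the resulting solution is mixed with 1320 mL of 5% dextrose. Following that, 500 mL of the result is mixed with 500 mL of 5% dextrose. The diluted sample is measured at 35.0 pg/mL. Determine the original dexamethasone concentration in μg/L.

842 μg/L

Overall dilution factor = 99.98 × 19.99 × 6.019 × 2 = 2.41 × 10⁴.
Original = 35.0 pg/mL × 2.41 × 10⁴ = 8.42 × 10⁵ pg/mL = 842 μg/L.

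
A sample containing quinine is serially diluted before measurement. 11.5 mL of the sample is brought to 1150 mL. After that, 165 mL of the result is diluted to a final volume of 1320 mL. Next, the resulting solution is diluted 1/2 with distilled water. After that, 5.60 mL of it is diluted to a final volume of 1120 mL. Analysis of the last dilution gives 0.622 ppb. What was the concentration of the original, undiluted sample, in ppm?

Overall dilution factor = 100 × 8 × 2 × 200 = 3.20 × 10⁵.
Original = 0.622 ppb × 3.20 × 10⁵ = 1.99 × 10⁵ ppb = 199 ppm.

199 ppm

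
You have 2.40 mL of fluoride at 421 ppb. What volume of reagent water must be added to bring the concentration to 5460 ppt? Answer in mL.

5460 ppt = 5.46 ppb.
V₂ = C₁V₁/C₂ = 421 × 2.40 / 5.46 = 185 mL.
Diluent to add = V₂ − V₁ = 185 − 2.40 = 183 mL.

183 mL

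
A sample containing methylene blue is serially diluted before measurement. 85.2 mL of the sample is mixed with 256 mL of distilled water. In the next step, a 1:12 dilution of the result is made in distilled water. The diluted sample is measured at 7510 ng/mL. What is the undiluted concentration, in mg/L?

Overall dilution factor = 4.005 × 12 = 48.1.
Original = 7510 ng/mL × 48.1 = 3.61 × 10⁵ ng/mL = 361 mg/L.

361 mg/L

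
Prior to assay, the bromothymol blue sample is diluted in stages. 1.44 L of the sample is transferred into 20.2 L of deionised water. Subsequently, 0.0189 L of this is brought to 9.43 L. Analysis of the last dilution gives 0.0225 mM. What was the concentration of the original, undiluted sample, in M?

0.169 M

Overall dilution factor = 15.03 × 498.9 = 7498.
Original = 0.0225 mM × 7498 = 169 mM = 0.169 M.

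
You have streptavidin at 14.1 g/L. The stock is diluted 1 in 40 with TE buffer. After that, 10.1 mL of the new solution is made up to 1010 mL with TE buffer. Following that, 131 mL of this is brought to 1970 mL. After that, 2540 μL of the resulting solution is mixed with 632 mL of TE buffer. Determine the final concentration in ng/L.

938 ng/L

Overall dilution factor = 40 × 100 × 15.04 × 249.8 = 1.50 × 10⁷.
14.1 g/L / 1.50 × 10⁷ = 9.38 × 10⁻⁷ g/L = 938 ng/L.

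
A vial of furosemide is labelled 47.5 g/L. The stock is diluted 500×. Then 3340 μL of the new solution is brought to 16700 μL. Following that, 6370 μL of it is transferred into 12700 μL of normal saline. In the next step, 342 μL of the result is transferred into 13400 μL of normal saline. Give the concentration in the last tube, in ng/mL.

158 ng/mL

Overall dilution factor = 500 × 5 × 2.994 × 40.18 = 3.01 × 10⁵.
47.5 g/L / 3.01 × 10⁵ = 1.58 × 10⁻⁴ g/L = 158 ng/mL.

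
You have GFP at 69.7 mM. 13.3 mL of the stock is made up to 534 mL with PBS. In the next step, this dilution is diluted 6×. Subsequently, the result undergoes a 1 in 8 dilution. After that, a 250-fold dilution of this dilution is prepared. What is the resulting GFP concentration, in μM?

Overall dilution factor = 40.15 × 6 × 8 × 250 = 4.82 × 10⁵.
69.7 mM / 4.82 × 10⁵ = 1.45 × 10⁻⁴ mM = 0.145 μM.

0.145 μM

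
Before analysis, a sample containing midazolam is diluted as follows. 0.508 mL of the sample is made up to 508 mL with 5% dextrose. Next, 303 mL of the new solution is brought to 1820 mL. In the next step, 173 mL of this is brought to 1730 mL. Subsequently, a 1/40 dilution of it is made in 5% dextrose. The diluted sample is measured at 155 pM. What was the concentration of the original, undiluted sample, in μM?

Overall dilution factor = 1000 × 6.007 × 10 × 40 = 2.40 × 10⁶.
Original = 155 pM × 2.40 × 10⁶ = 3.72 × 10⁸ pM = 372 μM.

372 μM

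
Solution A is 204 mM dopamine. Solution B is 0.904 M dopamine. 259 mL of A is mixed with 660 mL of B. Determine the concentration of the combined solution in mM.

707 mM

C_B = 0.904 M = 904 mM.
C_mix = (C_A·V_A + C_B·V_B)/(V_A + V_B) = (204×259 + 904×660) / 919.0 = 707 mM.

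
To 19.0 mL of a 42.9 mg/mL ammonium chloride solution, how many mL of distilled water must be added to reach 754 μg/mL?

754 μg/mL = 0.754 mg/mL.
V₂ = C₁V₁/C₂ = 42.9 × 19.0 / 0.754 = 1081 mL.
Diluent to add = V₂ − V₁ = 1081 − 19.0 = 1060 mL.

1060 mL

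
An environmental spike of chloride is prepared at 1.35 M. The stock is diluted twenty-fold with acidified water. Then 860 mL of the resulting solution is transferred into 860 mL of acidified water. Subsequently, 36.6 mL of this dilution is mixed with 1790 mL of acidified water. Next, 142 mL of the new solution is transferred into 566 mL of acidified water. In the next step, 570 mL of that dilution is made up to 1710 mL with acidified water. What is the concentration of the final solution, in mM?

0.0452 mM

Overall dilution factor = 20 × 2 × 49.91 × 4.986 × 3 = 2.99 × 10⁴.
1.35 M / 2.99 × 10⁴ = 4.52 × 10⁻⁵ M = 0.0452 mM.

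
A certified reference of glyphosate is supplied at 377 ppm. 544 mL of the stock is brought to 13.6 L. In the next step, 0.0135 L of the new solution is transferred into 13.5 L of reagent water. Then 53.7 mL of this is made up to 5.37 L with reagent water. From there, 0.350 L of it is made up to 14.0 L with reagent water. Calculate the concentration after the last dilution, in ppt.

Overall dilution factor = 25 × 1001 × 100 × 40 = 1.00 × 10⁸.
377 ppm / 1.00 × 10⁸ = 3.77 × 10⁻⁶ ppm = 3.77 ppt.

3.77 ppt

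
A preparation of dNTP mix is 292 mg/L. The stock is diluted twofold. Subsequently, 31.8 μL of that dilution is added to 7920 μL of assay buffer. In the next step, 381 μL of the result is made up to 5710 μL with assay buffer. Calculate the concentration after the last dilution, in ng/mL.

39.0 ng/mL

Overall dilution factor = 2 × 250.1 × 14.99 = 7495.
292 mg/L / 7495 = 0.0390 mg/L = 39.0 ng/mL.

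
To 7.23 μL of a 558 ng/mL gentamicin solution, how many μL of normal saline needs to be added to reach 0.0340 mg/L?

0.0340 mg/L = 34.0 ng/mL.
V₂ = C₁V₁/C₂ = 558 × 7.23 / 34.0 = 119 μL.
Diluent to add = V₂ − V₁ = 119 − 7.23 = 111 μL.

111 μL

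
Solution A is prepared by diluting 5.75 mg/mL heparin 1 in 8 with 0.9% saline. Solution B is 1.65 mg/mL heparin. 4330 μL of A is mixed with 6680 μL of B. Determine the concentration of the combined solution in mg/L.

1280 mg/L

C_A = 5.75 mg/mL / 8 = 0.719 mg/mL.
C_mix = (C_A·V_A + C_B·V_B)/(V_A + V_B) = (0.719×4330 + 1.65×6680) / 11010 = 1.28 mg/mL = 1280 mg/L.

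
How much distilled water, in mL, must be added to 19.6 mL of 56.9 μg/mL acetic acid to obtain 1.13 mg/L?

1.13 mg/L = 1.13 μg/mL.
V₂ = C₁V₁/C₂ = 56.9 × 19.6 / 1.13 = 987 mL.
Diluent to add = V₂ − V₁ = 987 − 19.6 = 967 mL.

967 mL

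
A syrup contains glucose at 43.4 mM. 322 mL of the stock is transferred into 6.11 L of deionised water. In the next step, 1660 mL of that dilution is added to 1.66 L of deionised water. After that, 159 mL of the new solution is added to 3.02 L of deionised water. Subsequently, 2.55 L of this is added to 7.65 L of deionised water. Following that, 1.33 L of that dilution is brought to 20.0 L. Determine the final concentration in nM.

903 nM

Overall dilution factor = 19.98 × 2 × 19.99 × 4 × 15.04 = 4.80 × 10⁴.
43.4 mM / 4.80 × 10⁴ = 9.03 × 10⁻⁴ mM = 903 nM.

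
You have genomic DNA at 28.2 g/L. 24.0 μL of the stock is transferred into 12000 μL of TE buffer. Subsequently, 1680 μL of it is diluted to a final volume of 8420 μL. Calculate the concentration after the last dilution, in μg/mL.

Overall dilution factor = 501 × 5.012 = 2511.
28.2 g/L / 2511 = 0.0112 g/L = 11.2 μg/mL.

11.2 μg/mL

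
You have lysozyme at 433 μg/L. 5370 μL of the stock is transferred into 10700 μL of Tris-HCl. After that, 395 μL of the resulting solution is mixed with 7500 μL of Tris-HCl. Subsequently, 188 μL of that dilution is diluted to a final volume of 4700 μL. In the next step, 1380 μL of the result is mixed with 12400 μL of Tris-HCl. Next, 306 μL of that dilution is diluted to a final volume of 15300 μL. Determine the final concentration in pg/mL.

Overall dilution factor = 2.993 × 19.99 × 25 × 9.986 × 50 = 7.47 × 10⁵.
433 μg/L / 7.47 × 10⁵ = 5.80 × 10⁻⁴ μg/L = 0.580 pg/mL.

0.580 pg/mL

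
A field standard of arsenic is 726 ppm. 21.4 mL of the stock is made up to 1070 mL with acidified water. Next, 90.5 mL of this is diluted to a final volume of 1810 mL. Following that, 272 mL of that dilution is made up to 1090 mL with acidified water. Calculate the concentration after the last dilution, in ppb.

Overall dilution factor = 50 × 20 × 4.007 = 4007.
726 ppm / 4007 = 0.181 ppm = 181 ppb.

181 ppb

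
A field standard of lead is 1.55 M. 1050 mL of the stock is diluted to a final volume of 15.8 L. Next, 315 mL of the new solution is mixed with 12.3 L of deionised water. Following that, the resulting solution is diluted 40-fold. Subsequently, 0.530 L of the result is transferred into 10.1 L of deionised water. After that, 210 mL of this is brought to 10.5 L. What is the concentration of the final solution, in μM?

0.0641 μM

Overall dilution factor = 15.05 × 40.05 × 40 × 20.06 × 50 = 2.42 × 10⁷.
1.55 M / 2.42 × 10⁷ = 6.41 × 10⁻⁸ M = 0.0641 μM.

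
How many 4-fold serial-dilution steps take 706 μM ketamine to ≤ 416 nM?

Need 4ⁿ ≥ 1697, so n ≥ log(1697)/log(4) = 5.36.
Minimum whole steps: n = 6.

6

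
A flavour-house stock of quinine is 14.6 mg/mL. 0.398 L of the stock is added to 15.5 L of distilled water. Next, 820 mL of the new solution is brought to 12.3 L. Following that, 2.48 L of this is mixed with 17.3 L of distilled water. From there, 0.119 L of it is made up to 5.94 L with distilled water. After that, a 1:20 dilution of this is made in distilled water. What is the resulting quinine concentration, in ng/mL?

3.06 ng/mL

Overall dilution factor = 39.94 × 15 × 7.976 × 49.92 × 20 = 4.77 × 10⁶.
14.6 mg/mL / 4.77 × 10⁶ = 3.06 × 10⁻⁶ mg/mL = 3.06 ng/mL.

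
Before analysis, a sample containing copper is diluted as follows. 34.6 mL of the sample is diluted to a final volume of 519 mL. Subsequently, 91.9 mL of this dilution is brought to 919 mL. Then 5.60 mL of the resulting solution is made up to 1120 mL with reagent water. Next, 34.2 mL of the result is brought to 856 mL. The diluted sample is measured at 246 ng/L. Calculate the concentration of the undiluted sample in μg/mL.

185 μg/mL

Overall dilution factor = 15 × 10 × 200 × 25.03 = 7.51 × 10⁵.
Original = 246 ng/L × 7.51 × 10⁵ = 1.85 × 10⁸ ng/L = 185 μg/mL.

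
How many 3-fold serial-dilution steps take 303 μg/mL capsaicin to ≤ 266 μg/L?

7

Need 3ⁿ ≥ 1139, so n ≥ log(1139)/log(3) = 6.41.
Minimum whole steps: n = 7.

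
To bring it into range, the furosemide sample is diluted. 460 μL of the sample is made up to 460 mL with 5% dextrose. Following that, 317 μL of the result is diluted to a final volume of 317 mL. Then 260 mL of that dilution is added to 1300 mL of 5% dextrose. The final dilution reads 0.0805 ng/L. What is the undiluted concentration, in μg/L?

483 μg/L

Overall dilution factor = 1000 × 1000 × 6 = 6.00 × 10⁶.
Original = 0.0805 ng/L × 6.00 × 10⁶ = 4.83 × 10⁵ ng/L = 483 μg/L.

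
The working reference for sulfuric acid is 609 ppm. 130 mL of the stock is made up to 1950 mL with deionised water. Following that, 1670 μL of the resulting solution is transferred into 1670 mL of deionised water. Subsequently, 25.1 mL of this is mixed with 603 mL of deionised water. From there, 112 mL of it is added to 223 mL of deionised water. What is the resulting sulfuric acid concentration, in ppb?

Overall dilution factor = 15 × 1001 × 25.02 × 2.991 = 1.12 × 10⁶.
609 ppm / 1.12 × 10⁶ = 5.42 × 10⁻⁴ ppm = 0.542 ppb.

0.542 ppb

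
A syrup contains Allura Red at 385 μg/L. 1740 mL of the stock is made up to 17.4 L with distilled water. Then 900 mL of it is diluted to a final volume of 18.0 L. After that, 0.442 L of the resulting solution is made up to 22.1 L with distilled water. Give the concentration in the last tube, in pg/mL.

Overall dilution factor = 10 × 20 × 50 = 1.00 × 10⁴.
385 μg/L / 1.00 × 10⁴ = 0.0385 μg/L = 38.5 pg/mL.

38.5 pg/mL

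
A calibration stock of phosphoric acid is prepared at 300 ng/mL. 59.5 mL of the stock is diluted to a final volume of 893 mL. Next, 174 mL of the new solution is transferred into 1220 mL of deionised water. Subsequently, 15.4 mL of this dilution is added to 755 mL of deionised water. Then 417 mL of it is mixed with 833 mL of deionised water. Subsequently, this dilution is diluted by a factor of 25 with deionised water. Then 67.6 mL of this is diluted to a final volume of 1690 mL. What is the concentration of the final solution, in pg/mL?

Overall dilution factor = 15.01 × 8.011 × 50.03 × 2.998 × 25 × 25 = 1.13 × 10⁷.
300 ng/mL / 1.13 × 10⁷ = 2.66 × 10⁻⁵ ng/mL = 0.0266 pg/mL.

0.0266 pg/mL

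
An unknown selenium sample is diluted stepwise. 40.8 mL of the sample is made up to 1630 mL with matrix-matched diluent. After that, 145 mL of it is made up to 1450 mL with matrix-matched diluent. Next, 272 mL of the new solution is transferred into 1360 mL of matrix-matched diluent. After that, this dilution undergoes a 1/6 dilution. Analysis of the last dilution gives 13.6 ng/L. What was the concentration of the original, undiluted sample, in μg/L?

Overall dilution factor = 39.95 × 10 × 6 × 6 = 1.44 × 10⁴.
Original = 13.6 ng/L × 1.44 × 10⁴ = 1.96 × 10⁵ ng/L = 196 μg/L.

196 μg/L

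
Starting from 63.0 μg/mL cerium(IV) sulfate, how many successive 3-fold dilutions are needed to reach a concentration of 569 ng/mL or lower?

Need 3ⁿ ≥ 111, so n ≥ log(111)/log(3) = 4.28.
Minimum whole steps: n = 5.

5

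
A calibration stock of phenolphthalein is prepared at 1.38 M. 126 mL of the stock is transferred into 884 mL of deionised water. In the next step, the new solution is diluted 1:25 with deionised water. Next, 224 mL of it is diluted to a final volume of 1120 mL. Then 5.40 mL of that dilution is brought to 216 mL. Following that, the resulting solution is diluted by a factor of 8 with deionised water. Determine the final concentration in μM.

Overall dilution factor = 8.016 × 25 × 5 × 40 × 8 = 3.21 × 10⁵.
1.38 M / 3.21 × 10⁵ = 4.30 × 10⁻⁶ M = 4.30 μM.

4.30 μM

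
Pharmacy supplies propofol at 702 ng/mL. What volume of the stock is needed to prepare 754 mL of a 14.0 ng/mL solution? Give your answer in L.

0.0150 L

V₁ = C₂V₂/C₁ = 14.0 × 754 / 702 = 15.0 mL = 0.0150 L.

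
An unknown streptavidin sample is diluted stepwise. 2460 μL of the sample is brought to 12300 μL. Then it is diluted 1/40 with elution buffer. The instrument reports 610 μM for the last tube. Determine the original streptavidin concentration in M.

0.122 M

Overall dilution factor = 5 × 40 = 200.
Original = 610 μM × 200 = 1.22 × 10⁵ μM = 0.122 M.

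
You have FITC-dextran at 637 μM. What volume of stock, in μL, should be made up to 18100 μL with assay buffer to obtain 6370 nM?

6370 nM = 6.37 μM.
V₁ = C₂V₂/C₁ = 6.37 × 18100 / 637 = 181 μL.

181 μL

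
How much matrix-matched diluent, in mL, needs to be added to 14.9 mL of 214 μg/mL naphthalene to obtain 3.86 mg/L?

3.86 mg/L = 3.86 μg/mL.
V₂ = C₁V₁/C₂ = 214 × 14.9 / 3.86 = 826 mL.
Diluent to add = V₂ − V₁ = 826 − 14.9 = 811 mL.

811 mL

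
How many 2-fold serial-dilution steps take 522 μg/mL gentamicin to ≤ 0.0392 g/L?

Need 2ⁿ ≥ 13.3, so n ≥ log(13.3)/log(2) = 3.74.
Minimum whole steps: n = 4.

4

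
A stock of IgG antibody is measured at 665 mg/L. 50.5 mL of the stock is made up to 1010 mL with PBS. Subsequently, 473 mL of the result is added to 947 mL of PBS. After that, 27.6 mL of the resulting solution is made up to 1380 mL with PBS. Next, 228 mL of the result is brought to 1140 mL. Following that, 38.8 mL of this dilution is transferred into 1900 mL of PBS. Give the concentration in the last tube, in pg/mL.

Overall dilution factor = 20 × 3.002 × 50 × 5 × 49.97 = 7.50 × 10⁵.
665 mg/L / 7.50 × 10⁵ = 8.87 × 10⁻⁴ mg/L = 887 pg/mL.

887 pg/mL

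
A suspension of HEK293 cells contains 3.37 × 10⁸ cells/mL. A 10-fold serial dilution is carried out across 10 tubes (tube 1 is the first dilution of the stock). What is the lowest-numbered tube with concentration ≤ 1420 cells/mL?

tube 6

Tube n has concentration 3.37 × 10⁸ cells/mL / 10ⁿ.
Need 10ⁿ ≥ 3.37 × 10⁸ cells/mL / 1420 cells/mL = 2.37 × 10⁵, so n ≥ 5.38.
First such tube: n = 6.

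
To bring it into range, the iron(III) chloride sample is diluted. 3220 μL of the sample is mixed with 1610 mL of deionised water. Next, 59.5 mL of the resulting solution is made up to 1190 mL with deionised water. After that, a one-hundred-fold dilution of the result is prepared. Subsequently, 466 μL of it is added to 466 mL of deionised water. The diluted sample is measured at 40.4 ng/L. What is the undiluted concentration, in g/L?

40.5 g/L

Overall dilution factor = 501 × 20 × 100 × 1001 = 1.00 × 10⁹.
Original = 40.4 ng/L × 1.00 × 10⁹ = 4.05 × 10¹⁰ ng/L = 40.5 g/L.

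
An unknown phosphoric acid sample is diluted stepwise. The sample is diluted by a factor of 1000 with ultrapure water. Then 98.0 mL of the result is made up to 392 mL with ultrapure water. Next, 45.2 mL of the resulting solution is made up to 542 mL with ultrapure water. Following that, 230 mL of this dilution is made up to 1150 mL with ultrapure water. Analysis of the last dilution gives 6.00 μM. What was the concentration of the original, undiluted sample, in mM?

1440 mM

Overall dilution factor = 1000 × 4 × 11.99 × 5 = 2.40 × 10⁵.
Original = 6.00 μM × 2.40 × 10⁵ = 1.44 × 10⁶ μM = 1440 mM.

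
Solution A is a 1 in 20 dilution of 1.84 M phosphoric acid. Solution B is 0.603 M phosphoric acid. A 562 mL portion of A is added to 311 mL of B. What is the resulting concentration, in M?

C_A = 1.84 M / 20 = 0.0920 M.
C_mix = (C_A·V_A + C_B·V_B)/(V_A + V_B) = (0.0920×562 + 0.603×311) / 873.0 = 0.274 M.

0.274 M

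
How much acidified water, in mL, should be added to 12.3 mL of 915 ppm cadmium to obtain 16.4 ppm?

674 mL

V₂ = C₁V₁/C₂ = 915 × 12.3 / 16.4 = 686 mL.
Diluent to add = V₂ − V₁ = 686 − 12.3 = 674 mL.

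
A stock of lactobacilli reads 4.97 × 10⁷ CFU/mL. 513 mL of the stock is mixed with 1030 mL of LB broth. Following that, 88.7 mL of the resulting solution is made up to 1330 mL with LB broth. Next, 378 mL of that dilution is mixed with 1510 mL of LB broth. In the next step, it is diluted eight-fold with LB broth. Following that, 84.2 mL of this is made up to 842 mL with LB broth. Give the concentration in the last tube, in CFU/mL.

2760 CFU/mL

Overall dilution factor = 3.008 × 14.99 × 4.995 × 8 × 10 = 1.80 × 10⁴.
4.97 × 10⁷ CFU/mL / 1.80 × 10⁴ = 2760 CFU/mL.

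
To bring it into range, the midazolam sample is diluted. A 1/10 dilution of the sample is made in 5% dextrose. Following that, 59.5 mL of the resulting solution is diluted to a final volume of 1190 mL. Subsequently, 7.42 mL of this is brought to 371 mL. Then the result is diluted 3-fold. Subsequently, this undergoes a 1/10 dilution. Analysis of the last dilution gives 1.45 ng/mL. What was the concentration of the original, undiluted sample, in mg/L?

435 mg/L

Overall dilution factor = 10 × 20 × 50 × 3 × 10 = 3.00 × 10⁵.
Original = 1.45 ng/mL × 3.00 × 10⁵ = 4.35 × 10⁵ ng/mL = 435 mg/L.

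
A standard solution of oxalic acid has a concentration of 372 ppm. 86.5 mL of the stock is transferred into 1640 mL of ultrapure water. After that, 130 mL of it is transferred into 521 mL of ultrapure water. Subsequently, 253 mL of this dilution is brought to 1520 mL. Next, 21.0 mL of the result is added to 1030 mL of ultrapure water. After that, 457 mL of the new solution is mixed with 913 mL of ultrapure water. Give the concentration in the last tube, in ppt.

Overall dilution factor = 19.96 × 5.008 × 6.008 × 50.05 × 2.998 = 9.01 × 10⁴.
372 ppm / 9.01 × 10⁴ = 4.13 × 10⁻³ ppm = 4130 ppt.

4130 ppt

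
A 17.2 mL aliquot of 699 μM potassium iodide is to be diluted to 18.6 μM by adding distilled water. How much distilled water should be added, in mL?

V₂ = C₁V₁/C₂ = 699 × 17.2 / 18.6 = 646 mL.
Diluent to add = V₂ − V₁ = 646 − 17.2 = 629 mL.

629 mL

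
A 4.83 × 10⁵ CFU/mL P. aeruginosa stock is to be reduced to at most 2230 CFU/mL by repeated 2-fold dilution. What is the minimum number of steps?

8

Need 2ⁿ ≥ 217, so n ≥ log(217)/log(2) = 7.76.
Minimum whole steps: n = 8.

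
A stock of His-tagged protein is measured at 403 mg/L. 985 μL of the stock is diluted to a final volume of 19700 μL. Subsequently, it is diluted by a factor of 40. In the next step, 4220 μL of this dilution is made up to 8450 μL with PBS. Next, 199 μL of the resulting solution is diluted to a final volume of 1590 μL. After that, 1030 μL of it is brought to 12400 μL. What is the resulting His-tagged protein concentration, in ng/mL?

Overall dilution factor = 20 × 40 × 2.002 × 7.990 × 12.04 = 1.54 × 10⁵.
403 mg/L / 1.54 × 10⁵ = 2.62 × 10⁻³ mg/L = 2.62 ng/mL.

2.62 ng/mL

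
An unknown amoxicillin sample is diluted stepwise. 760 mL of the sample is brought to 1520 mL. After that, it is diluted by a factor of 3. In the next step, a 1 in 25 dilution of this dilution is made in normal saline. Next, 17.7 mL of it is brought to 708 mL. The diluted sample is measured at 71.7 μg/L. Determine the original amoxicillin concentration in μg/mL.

430 μg/mL

Overall dilution factor = 2 × 3 × 25 × 40 = 6000.
Original = 71.7 μg/L × 6000 = 4.30 × 10⁵ μg/L = 430 μg/mL.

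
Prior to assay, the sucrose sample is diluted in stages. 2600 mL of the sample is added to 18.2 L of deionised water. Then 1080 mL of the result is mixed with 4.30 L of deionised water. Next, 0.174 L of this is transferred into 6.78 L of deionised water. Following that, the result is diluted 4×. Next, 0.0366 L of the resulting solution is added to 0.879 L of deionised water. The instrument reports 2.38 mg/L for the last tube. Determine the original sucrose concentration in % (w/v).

Overall dilution factor = 8 × 4.981 × 39.97 × 4 × 25.02 = 1.59 × 10⁵.
Original = 2.38 mg/L × 1.59 × 10⁵ = 3.79 × 10⁵ mg/L = 37.9 % (w/v).

37.9 % (w/v)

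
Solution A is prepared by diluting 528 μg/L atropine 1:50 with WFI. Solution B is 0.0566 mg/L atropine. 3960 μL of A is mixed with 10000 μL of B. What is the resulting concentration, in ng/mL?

43.5 ng/mL

C_A = 528 μg/L / 50 = 10.6 μg/L.
C_B = 0.0566 mg/L = 56.6 μg/L.
C_mix = (C_A·V_A + C_B·V_B)/(V_A + V_B) = (10.6×3960 + 56.6×10000) / 13960 = 43.5 μg/L = 43.5 ng/mL.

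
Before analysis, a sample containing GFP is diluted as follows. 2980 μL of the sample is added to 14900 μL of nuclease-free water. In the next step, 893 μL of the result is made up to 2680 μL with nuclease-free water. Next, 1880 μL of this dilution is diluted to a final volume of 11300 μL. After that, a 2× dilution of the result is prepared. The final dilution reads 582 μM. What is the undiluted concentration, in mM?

Overall dilution factor = 6 × 3.001 × 6.011 × 2 = 216.
Original = 582 μM × 216 = 1.26 × 10⁵ μM = 126 mM.

126 mM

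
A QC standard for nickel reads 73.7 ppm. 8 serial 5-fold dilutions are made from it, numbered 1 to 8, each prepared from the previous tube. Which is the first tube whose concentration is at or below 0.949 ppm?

Tube n has concentration 73.7 ppm / 5ⁿ.
Need 5ⁿ ≥ 73.7 ppm / 0.949 ppm = 77.7, so n ≥ 2.70.
First such tube: n = 3.

tube 3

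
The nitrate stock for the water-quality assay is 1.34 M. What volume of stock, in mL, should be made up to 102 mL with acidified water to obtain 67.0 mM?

67.0 mM = 0.0670 M.
V₁ = C₂V₂/C₁ = 0.0670 × 102 / 1.34 = 5.10 mL.

5.10 mL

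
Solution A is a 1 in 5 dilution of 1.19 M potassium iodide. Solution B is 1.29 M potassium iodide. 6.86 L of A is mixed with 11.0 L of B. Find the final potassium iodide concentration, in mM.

C_A = 1.19 M / 5 = 0.238 M.
C_mix = (C_A·V_A + C_B·V_B)/(V_A + V_B) = (0.238×6.86 + 1.29×11.0) / 17.86 = 0.886 M = 886 mM.

886 mM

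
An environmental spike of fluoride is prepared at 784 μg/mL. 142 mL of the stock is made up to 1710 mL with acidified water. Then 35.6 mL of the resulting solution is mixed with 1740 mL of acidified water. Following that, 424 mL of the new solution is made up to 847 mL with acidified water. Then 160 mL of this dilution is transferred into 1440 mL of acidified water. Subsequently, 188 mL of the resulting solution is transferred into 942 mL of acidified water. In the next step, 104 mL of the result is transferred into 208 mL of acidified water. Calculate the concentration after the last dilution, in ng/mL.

3.62 ng/mL

Overall dilution factor = 12.04 × 49.88 × 1.998 × 10 × 6.011 × 3 = 2.16 × 10⁵.
784 μg/mL / 2.16 × 10⁵ = 3.62 × 10⁻³ μg/mL = 3.62 ng/mL.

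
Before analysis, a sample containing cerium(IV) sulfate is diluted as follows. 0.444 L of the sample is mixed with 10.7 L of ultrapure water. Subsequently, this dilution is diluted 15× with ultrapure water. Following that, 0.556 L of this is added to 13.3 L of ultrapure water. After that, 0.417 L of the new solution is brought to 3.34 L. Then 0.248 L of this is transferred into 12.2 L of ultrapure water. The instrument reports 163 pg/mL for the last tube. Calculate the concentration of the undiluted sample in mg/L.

615 mg/L

Overall dilution factor = 25.10 × 15 × 24.92 × 8.010 × 50.19 = 3.77 × 10⁶.
Original = 163 pg/mL × 3.77 × 10⁶ = 6.15 × 10⁸ pg/mL = 615 mg/L.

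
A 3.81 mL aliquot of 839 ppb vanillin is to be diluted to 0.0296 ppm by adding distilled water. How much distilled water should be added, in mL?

0.0296 ppm = 29.6 ppb.
V₂ = C₁V₁/C₂ = 839 × 3.81 / 29.6 = 108 mL.
Diluent to add = V₂ − V₁ = 108 − 3.81 = 104 mL.

104 mL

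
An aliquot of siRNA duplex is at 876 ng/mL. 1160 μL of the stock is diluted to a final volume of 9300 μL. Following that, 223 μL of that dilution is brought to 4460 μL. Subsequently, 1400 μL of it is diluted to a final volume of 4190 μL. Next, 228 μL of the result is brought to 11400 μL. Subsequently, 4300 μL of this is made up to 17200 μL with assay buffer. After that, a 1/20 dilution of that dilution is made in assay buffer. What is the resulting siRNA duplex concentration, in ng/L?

0.456 ng/L

Overall dilution factor = 8.017 × 20 × 2.993 × 50 × 4 × 20 = 1.92 × 10⁶.
876 ng/mL / 1.92 × 10⁶ = 4.56 × 10⁻⁴ ng/mL = 0.456 ng/L.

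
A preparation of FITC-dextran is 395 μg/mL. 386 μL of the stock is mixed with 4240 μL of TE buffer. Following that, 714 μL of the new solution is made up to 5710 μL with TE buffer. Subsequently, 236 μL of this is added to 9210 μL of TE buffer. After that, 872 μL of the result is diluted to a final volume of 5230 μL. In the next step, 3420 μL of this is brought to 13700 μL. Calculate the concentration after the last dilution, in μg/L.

4.29 μg/L

Overall dilution factor = 11.98 × 7.997 × 40.03 × 5.998 × 4.006 = 9.22 × 10⁴.
395 μg/mL / 9.22 × 10⁴ = 4.29 × 10⁻³ μg/mL = 4.29 μg/L.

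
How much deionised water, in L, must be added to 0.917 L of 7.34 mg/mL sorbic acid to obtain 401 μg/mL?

15.9 L

401 μg/mL = 0.401 mg/mL.
V₂ = C₁V₁/C₂ = 7.34 × 0.917 / 0.401 = 16.8 L.
Diluent to add = V₂ − V₁ = 16.8 − 0.917 = 15.9 L.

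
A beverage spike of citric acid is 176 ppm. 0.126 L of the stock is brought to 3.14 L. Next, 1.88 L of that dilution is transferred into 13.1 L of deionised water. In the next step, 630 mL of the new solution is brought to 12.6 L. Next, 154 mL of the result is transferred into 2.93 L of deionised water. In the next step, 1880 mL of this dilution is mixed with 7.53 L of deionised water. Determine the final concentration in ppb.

0.442 ppb

Overall dilution factor = 24.92 × 7.968 × 20 × 20.03 × 5.005 = 3.98 × 10⁵.
176 ppm / 3.98 × 10⁵ = 4.42 × 10⁻⁴ ppm = 0.442 ppb.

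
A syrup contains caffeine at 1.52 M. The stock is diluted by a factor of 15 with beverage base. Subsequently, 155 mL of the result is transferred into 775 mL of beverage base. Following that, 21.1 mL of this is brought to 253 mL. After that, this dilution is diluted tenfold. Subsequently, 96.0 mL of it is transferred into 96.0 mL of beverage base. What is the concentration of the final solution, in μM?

Overall dilution factor = 15 × 6 × 11.99 × 10 × 2 = 2.16 × 10⁴.
1.52 M / 2.16 × 10⁴ = 7.04 × 10⁻⁵ M = 70.4 μM.

70.4 μM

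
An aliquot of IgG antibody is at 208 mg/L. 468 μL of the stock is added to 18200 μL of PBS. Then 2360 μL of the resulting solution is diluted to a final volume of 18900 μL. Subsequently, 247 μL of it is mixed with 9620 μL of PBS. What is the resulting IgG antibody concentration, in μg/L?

Overall dilution factor = 39.89 × 8.008 × 39.95 = 1.28 × 10⁴.
208 mg/L / 1.28 × 10⁴ = 0.0163 mg/L = 16.3 μg/L.

16.3 μg/L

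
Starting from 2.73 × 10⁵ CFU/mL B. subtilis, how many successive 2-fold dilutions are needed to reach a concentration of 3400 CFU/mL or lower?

Need 2ⁿ ≥ 80.3, so n ≥ log(80.3)/log(2) = 6.33.
Minimum whole steps: n = 7.

7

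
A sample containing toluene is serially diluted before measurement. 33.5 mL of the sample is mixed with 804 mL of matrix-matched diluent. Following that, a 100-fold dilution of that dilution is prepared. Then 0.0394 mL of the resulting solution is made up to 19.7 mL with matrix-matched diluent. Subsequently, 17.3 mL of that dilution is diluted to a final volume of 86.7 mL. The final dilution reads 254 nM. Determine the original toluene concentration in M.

Overall dilution factor = 25 × 100 × 500 × 5.012 = 6.26 × 10⁶.
Original = 254 nM × 6.26 × 10⁶ = 1.59 × 10⁹ nM = 1.59 M.

1.59 M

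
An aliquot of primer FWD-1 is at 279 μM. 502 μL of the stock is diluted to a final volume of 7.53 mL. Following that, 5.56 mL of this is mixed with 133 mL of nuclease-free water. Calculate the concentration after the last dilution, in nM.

Overall dilution factor = 15 × 24.92 = 374.
279 μM / 374 = 0.746 μM = 746 nM.

746 nM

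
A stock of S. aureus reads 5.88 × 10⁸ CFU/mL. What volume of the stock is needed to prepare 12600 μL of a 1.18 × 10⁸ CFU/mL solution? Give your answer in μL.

2530 μL

V₁ = C₂V₂/C₁ = 1.18 × 10⁸ × 12600 / 5.88 × 10⁸ = 2529 μL.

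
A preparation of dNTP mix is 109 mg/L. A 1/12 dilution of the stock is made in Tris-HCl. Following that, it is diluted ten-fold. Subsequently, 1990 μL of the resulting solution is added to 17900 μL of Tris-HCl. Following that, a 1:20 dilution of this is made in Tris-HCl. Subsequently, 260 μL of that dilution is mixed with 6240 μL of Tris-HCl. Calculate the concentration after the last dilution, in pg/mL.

182 pg/mL

Overall dilution factor = 12 × 10 × 9.995 × 20 × 25 = 6.00 × 10⁵.
109 mg/L / 6.00 × 10⁵ = 1.82 × 10⁻⁴ mg/L = 182 pg/mL.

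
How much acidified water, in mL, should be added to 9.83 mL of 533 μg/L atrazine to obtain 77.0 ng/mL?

58.2 mL

77.0 ng/mL = 77.0 μg/L.
V₂ = C₁V₁/C₂ = 533 × 9.83 / 77.0 = 68.0 mL.
Diluent to add = V₂ − V₁ = 68.0 − 9.83 = 58.2 mL.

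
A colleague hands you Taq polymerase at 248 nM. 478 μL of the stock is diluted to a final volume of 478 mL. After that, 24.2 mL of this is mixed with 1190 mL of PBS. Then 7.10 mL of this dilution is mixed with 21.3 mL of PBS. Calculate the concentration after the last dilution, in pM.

1.24 pM

Overall dilution factor = 1000 × 50.17 × 4 = 2.01 × 10⁵.
248 nM / 2.01 × 10⁵ = 1.24 × 10⁻³ nM = 1.24 pM.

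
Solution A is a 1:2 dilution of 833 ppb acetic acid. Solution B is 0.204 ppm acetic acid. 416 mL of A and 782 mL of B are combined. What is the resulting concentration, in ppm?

0.278 ppm

C_A = 833 ppb / 2 = 416 ppb.
C_B = 0.204 ppm = 204 ppb.
C_mix = (C_A·V_A + C_B·V_B)/(V_A + V_B) = (416×416 + 204×782) / 1198 = 278 ppb = 0.278 ppm.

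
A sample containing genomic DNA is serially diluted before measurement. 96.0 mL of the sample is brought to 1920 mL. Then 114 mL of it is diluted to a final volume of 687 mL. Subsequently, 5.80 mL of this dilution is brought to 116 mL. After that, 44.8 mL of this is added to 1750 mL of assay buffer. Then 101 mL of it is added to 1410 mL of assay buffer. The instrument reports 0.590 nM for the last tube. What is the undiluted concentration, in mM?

0.852 mM

Overall dilution factor = 20 × 6.026 × 20 × 40.06 × 14.96 = 1.44 × 10⁶.
Original = 0.590 nM × 1.44 × 10⁶ = 8.52 × 10⁵ nM = 0.852 mM.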